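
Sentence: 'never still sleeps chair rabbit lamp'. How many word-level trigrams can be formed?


Word trigrams from [6] words:
  Trigram 1: (never still sleeps)
  Trigram 2: (still sleeps chair)
  Trigram 3: (sleeps chair rabbit)
  Trigram 4: (chair rabbit lamp)
Total word trigrams: 6 - 2 = 4

4


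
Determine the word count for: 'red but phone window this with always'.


Counting words by splitting on spaces:
  Word 1: 'red'
  Word 2: 'but'
  Word 3: 'phone'
  Word 4: 'window'
  Word 5: 'this'
  Word 6: 'with'
  Word 7: 'always'
Total words: 7

7


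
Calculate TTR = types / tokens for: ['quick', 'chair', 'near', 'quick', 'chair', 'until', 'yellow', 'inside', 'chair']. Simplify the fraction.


Tokens: 9
Unique types: ('chair', 'inside', 'near', 'quick', 'until', 'yellow') = 6
TTR = 6/9
Simplify: divide both by 3 -> 2/3
TTR = 2/3

2/3


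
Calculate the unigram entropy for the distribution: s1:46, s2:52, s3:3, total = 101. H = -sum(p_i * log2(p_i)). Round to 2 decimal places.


Computing entropy H = -sum(p_i * log2(p_i)):
  s1: p = 46/101 = 0.4554, -p*log2(p) = 0.5168
  s2: p = 52/101 = 0.5149, -p*log2(p) = 0.4931
  s3: p = 3/101 = 0.0297, -p*log2(p) = 0.1507
H = sum of terms = 1.1606
Rounded to 2 decimals: 1.16

1.16


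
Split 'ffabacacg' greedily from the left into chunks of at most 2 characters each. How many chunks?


'ffabacacg' has 9 characters.
Chunking with max size 2:
  Chunk 1: 'ff' (positions 0-1)
  Chunk 2: 'ab' (positions 2-3)
  Chunk 3: 'ac' (positions 4-5)
  Chunk 4: 'ac' (positions 6-7)
  Chunk 5: 'g' (positions 8-8)
Total chunks: ceil(9 / 2) = 5

5


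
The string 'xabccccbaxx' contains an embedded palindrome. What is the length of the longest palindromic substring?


Scanning 'xabccccbaxx' for palindromic substrings.
Substring at positions 0-9: 'xabccccbax'.
Check: reverse('xabccccbax') = 'xabccccbax' -> palindrome confirmed.
Neighbouring characters ('-' / 'x') break symmetry, so it cannot extend further.
No longer palindromic substring exists; longest length = 10

10


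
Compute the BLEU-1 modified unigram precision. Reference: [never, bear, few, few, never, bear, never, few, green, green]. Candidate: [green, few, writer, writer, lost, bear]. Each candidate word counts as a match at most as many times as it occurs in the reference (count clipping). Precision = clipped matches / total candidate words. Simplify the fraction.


Reference word counts: {'bear': 2, 'few': 3, 'green': 2, 'never': 3}
Checking each candidate word (with clipping):
  'green' -> in reference (ref count 2, used 1/2) -> match (matches: 1)
  'few' -> in reference (ref count 3, used 1/3) -> match (matches: 2)
  'writer' -> not in reference -> no match (matches: 2)
  'writer' -> not in reference -> no match (matches: 2)
  'lost' -> not in reference -> no match (matches: 2)
  'bear' -> in reference (ref count 2, used 1/2) -> match (matches: 3)
Clipped matches: 3, Candidate length: 6
Precision = 3/6 = 1/2

1/2


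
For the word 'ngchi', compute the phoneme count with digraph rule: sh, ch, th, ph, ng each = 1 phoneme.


Parsing 'ngchi' greedily, digraphs first:
  'ng' -> digraph (1 consonant phoneme) (phonemes so far: 1)
  'ch' -> digraph (1 consonant phoneme) (phonemes so far: 2)
  'i' -> vowel phoneme (phonemes so far: 3)
Total phonemes: 3

3


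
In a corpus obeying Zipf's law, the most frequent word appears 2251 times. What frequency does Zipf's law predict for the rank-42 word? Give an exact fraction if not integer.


Zipf's law: freq(rank) = f1 / rank
f1 = 2251, rank = 42
freq = 2251 / 42
GCD(2251, 42) = 1
Simplified: 2251/42

2251/42


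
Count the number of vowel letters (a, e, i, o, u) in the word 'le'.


Scanning each character of 'le':
  Position 1: 'l' -> consonant (running count: 0)
  Position 2: 'e' -> vowel (running count: 1)
Total vowels: 1

1


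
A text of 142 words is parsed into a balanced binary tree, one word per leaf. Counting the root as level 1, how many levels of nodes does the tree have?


In a balanced binary tree with n leaves the deepest leaf is ceil(log2(n)) edges below the root,
so counting node levels inclusive of root and leaves gives ceil(log2(n)) + 1 levels.
log2(142) = 7.1497
ceil(7.1497) = 8
levels = 8 + 1 = 9

9


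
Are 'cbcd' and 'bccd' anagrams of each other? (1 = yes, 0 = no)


Sort characters of 'cbcd': 'bccd'
Sort characters of 'bccd': 'bccd'
Sorted forms match -> they ARE anagrams
Result: 1

1


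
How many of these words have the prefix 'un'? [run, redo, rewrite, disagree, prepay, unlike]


Checking each word for prefix 'un':
  'run' -> no (count: 0)
  'redo' -> no (count: 0)
  'rewrite' -> no (count: 0)
  'disagree' -> no (count: 0)
  'prepay' -> no (count: 0)
  'unlike' -> YES, starts with 'un' (count: 1)
Total with prefix 'un': 1

1


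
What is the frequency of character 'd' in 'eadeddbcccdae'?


Scanning 'eadeddbcccdae' for 'd':
  Position 2: 'd' -> MATCH (count: 1)
  Position 4: 'd' -> MATCH (count: 2)
  Position 5: 'd' -> MATCH (count: 3)
  Position 10: 'd' -> MATCH (count: 4)
Total occurrences of 'd': 4

4


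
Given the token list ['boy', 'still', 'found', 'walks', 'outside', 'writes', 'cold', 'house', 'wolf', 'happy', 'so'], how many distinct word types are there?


Listing all tokens and tracking unique types:
  Token 1: 'boy' -> NEW (unique so far: 1)
  Token 2: 'still' -> NEW (unique so far: 2)
  Token 3: 'found' -> NEW (unique so far: 3)
  Token 4: 'walks' -> NEW (unique so far: 4)
  Token 5: 'outside' -> NEW (unique so far: 5)
  Token 6: 'writes' -> NEW (unique so far: 6)
  Token 7: 'cold' -> NEW (unique so far: 7)
  Token 8: 'house' -> NEW (unique so far: 8)
  Token 9: 'wolf' -> NEW (unique so far: 9)
  Token 10: 'happy' -> NEW (unique so far: 10)
  Token 11: 'so' -> NEW (unique so far: 11)
Unique types: ('boy', 'cold', 'found', 'happy', 'house', 'outside', 'so', 'still', 'walks', 'wolf', 'writes')
Vocabulary size: 11

11


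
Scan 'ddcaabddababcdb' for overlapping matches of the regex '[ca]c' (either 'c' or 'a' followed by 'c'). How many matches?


Pattern: [ca]c means either 'c' or 'a' followed by 'c'.
Scanning 'ddcaabddababcdb' position-by-position:
  Pos 0: window 'dd' -> no
  Pos 1: window 'dc' -> no
  Pos 2: window 'ca' -> no
  Pos 3: window 'aa' -> no
  Pos 4: window 'ab' -> no
  Pos 5: window 'bd' -> no
  Pos 6: window 'dd' -> no
  Pos 7: window 'da' -> no
  Pos 8: window 'ab' -> no
  Pos 9: window 'ba' -> no
  Pos 10: window 'ab' -> no
  Pos 11: window 'bc' -> no
  Pos 12: window 'cd' -> no
  Pos 13: window 'db' -> no
  Pos 14: window 'b' -> no
Total matches: 0

0


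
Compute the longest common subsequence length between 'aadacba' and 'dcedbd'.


DP table for LCS of 'aadacba' and 'dcedbd':
       d  c  e  d  b  d
    0  0  0  0  0  0  0
  a 0  0  0  0  0  0  0
  a 0  0  0  0  0  0  0
  d 0  1  1  1  1  1  1
  a 0  1  1  1  1  1  1
  c 0  1  2  2  2  2  2
  b 0  1  2  2  2  3  3
  a 0  1  2  2  2  3  3
LCS: 'dcb'
LCS length = 3

3


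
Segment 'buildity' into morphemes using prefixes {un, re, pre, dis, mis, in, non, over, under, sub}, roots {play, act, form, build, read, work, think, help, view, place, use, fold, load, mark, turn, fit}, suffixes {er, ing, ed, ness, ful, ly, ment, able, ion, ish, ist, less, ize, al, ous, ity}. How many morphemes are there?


Segmenting 'buildity' against the inventory:
  'build' -> root (morpheme 1)
  'ity' -> suffix (morpheme 2)
Total morphemes: 2

2


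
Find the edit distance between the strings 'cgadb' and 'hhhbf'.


Building DP table for s1='cgadb' (len 5) and s2='hhhbf' (len 5):
       h  h  h  b  f
    0  1  2  3  4  5
  c 1  1  2  3  4  5
  g 2  2  2  3  4  5
  a 3  3  3  3  4  5
  d 4  4  4  4  4  5
  b 5  5  5  5  4  5
Edit distance = dp[5][5] = 5

5


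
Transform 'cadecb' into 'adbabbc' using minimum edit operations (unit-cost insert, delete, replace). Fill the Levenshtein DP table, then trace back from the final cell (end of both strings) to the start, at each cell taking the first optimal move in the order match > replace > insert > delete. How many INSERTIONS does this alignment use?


Edit distance = 5. Backtracking from cell (6, 7) with preference match > replace > insert > delete,
then listing the resulting alignment 'cadecb' -> 'adbabbc' left to right:
  Step 1: delete 'c'
  Step 2: keep 'a'
  Step 3: keep 'd'
  Step 4: insert 'b' [insertion #1]
  Step 5: replace e->a
  Step 6: replace c->b
  Step 7: keep 'b'
  Step 8: insert 'c' [insertion #2]
Total insertions: 2

2


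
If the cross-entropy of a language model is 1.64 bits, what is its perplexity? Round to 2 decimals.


Perplexity formula: PP = 2^H
H = 1.64
PP = 2^1.64
Decompose: 2^1.64 = 2^1 * 2^0.64
2^1 = 2, 2^0.64 ~ 1.5583292
PP ~ 2 * 1.5583292 = 3.1166584
Rounded to 2 decimals: 3.12

3.12


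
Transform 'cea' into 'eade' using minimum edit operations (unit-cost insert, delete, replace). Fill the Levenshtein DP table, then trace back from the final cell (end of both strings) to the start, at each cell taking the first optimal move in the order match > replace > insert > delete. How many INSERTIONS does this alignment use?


Edit distance = 3. Backtracking from cell (3, 4) with preference match > replace > insert > delete,
then listing the resulting alignment 'cea' -> 'eade' left to right:
  Step 1: delete 'c'
  Step 2: keep 'e'
  Step 3: keep 'a'
  Step 4: insert 'd' [insertion #1]
  Step 5: insert 'e' [insertion #2]
Total insertions: 2

2


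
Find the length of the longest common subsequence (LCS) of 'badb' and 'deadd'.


DP table for LCS of 'badb' and 'deadd':
       d  e  a  d  d
    0  0  0  0  0  0
  b 0  0  0  0  0  0
  a 0  0  0  1  1  1
  d 0  1  1  1  2  2
  b 0  1  1  1  2  2
LCS: 'ad'
LCS length = 2

2


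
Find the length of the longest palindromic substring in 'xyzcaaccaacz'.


Scanning 'xyzcaaccaacz' for palindromic substrings.
Substring at positions 2-11: 'zcaaccaacz'.
Check: reverse('zcaaccaacz') = 'zcaaccaacz' -> palindrome confirmed.
Neighbouring characters ('y' / '-') break symmetry, so it cannot extend further.
No longer palindromic substring exists; longest length = 10

10


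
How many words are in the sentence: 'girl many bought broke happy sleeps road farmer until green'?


Counting words by splitting on spaces:
  Word 1: 'girl'
  Word 2: 'many'
  Word 3: 'bought'
  Word 4: 'broke'
  Word 5: 'happy'
  Word 6: 'sleeps'
  Word 7: 'road'
  Word 8: 'farmer'
  Word 9: 'until'
  Word 10: 'green'
Total words: 10

10


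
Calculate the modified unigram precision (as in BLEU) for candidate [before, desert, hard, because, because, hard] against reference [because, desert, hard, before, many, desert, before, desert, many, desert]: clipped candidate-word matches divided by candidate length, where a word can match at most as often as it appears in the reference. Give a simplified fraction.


Reference word counts: {'because': 1, 'before': 2, 'desert': 4, 'hard': 1, 'many': 2}
Checking each candidate word (with clipping):
  'before' -> in reference (ref count 2, used 1/2) -> match (matches: 1)
  'desert' -> in reference (ref count 4, used 1/4) -> match (matches: 2)
  'hard' -> in reference (ref count 1, used 1/1) -> match (matches: 3)
  'because' -> in reference (ref count 1, used 1/1) -> match (matches: 4)
  'because' -> ref count 1 already used up (1/1) -> clipped, no match (matches: 4)
  'hard' -> ref count 1 already used up (1/1) -> clipped, no match (matches: 4)
Clipped matches: 4, Candidate length: 6
Precision = 4/6 = 2/3

2/3


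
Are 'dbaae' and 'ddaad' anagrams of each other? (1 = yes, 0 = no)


Sort characters of 'dbaae': 'aabde'
Sort characters of 'ddaad': 'aaddd'
Sorted forms differ -> they are NOT anagrams
Result: 0

0


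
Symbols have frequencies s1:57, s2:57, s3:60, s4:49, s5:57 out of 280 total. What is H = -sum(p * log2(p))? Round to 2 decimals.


Computing entropy H = -sum(p_i * log2(p_i)):
  s1: p = 57/280 = 0.2036, -p*log2(p) = 0.4675
  s2: p = 57/280 = 0.2036, -p*log2(p) = 0.4675
  s3: p = 60/280 = 0.2143, -p*log2(p) = 0.4762
  s4: p = 49/280 = 0.1750, -p*log2(p) = 0.4401
  s5: p = 57/280 = 0.2036, -p*log2(p) = 0.4675
H = sum of terms = 2.3188
Rounded to 2 decimals: 2.32

2.32


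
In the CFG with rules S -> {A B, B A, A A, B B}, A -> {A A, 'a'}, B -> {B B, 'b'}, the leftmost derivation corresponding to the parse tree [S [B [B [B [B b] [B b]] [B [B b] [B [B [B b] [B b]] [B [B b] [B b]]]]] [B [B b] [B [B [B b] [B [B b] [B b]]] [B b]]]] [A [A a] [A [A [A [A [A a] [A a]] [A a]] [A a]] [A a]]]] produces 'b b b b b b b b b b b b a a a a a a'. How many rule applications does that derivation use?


Every bracketed nonterminal node [X ...] in the tree is produced by exactly one rule application.
Reading the tree off as a leftmost derivation:
  Step 1: S  =>  B A   (applied S -> B A)
  Step 2: B A  =>  B B A   (applied B -> B B)
  Step 3: B B A  =>  B B B A   (applied B -> B B)
  Step 4: B B B A  =>  B B B B A   (applied B -> B B)
  Step 5: B B B B A  =>  b B B B A   (applied B -> b)
  Step 6: b B B B A  =>  b b B B A   (applied B -> b)
  Step 7: b b B B A  =>  b b B B B A   (applied B -> B B)
  Step 8: b b B B B A  =>  b b b B B A   (applied B -> b)
  Step 9: b b b B B A  =>  b b b B B B A   (applied B -> B B)
  Step 10: b b b B B B A  =>  b b b B B B B A   (applied B -> B B)
  Step 11: b b b B B B B A  =>  b b b b B B B A   (applied B -> b)
  Step 12: b b b b B B B A  =>  b b b b b B B A   (applied B -> b)
  Step 13: b b b b b B B A  =>  b b b b b B B B A   (applied B -> B B)
  Step 14: b b b b b B B B A  =>  b b b b b b B B A   (applied B -> b)
  Step 15: b b b b b b B B A  =>  b b b b b b b B A   (applied B -> b)
  Step 16: b b b b b b b B A  =>  b b b b b b b B B A   (applied B -> B B)
  Step 17: b b b b b b b B B A  =>  b b b b b b b b B A   (applied B -> b)
  Step 18: b b b b b b b b B A  =>  b b b b b b b b B B A   (applied B -> B B)
  Step 19: b b b b b b b b B B A  =>  b b b b b b b b B B B A   (applied B -> B B)
  Step 20: b b b b b b b b B B B A  =>  b b b b b b b b b B B A   (applied B -> b)
  Step 21: b b b b b b b b b B B A  =>  b b b b b b b b b B B B A   (applied B -> B B)
  Step 22: b b b b b b b b b B B B A  =>  b b b b b b b b b b B B A   (applied B -> b)
  Step 23: b b b b b b b b b b B B A  =>  b b b b b b b b b b b B A   (applied B -> b)
  Step 24: b b b b b b b b b b b B A  =>  b b b b b b b b b b b b A   (applied B -> b)
  Step 25: b b b b b b b b b b b b A  =>  b b b b b b b b b b b b A A   (applied A -> A A)
  Step 26: b b b b b b b b b b b b A A  =>  b b b b b b b b b b b b a A   (applied A -> a)
  Step 27: b b b b b b b b b b b b a A  =>  b b b b b b b b b b b b a A A   (applied A -> A A)
  Step 28: b b b b b b b b b b b b a A A  =>  b b b b b b b b b b b b a A A A   (applied A -> A A)
  Step 29: b b b b b b b b b b b b a A A A  =>  b b b b b b b b b b b b a A A A A   (applied A -> A A)
  Step 30: b b b b b b b b b b b b a A A A A  =>  b b b b b b b b b b b b a A A A A A   (applied A -> A A)
  Step 31: b b b b b b b b b b b b a A A A A A  =>  b b b b b b b b b b b b a a A A A A   (applied A -> a)
  Step 32: b b b b b b b b b b b b a a A A A A  =>  b b b b b b b b b b b b a a a A A A   (applied A -> a)
  Step 33: b b b b b b b b b b b b a a a A A A  =>  b b b b b b b b b b b b a a a a A A   (applied A -> a)
  Step 34: b b b b b b b b b b b b a a a a A A  =>  b b b b b b b b b b b b a a a a a A   (applied A -> a)
  Step 35: b b b b b b b b b b b b a a a a a A  =>  b b b b b b b b b b b b a a a a a a   (applied A -> a)
Final yield: b b b b b b b b b b b b a a a a a a
Total rewrite steps: 35

35


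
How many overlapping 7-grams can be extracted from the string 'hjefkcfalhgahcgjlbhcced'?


String 'hjefkcfalhgahcgjlbhcced' has length L = 23.
Number of overlapping n-grams = L - n + 1
Substituting: 23 - 7 + 1 = 17

17


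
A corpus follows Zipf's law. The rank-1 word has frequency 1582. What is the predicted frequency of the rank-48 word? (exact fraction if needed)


Zipf's law: freq(rank) = f1 / rank
f1 = 1582, rank = 48
freq = 1582 / 48
GCD(1582, 48) = 2
Simplified: 791/24

791/24


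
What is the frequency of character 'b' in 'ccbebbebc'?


Scanning 'ccbebbebc' for 'b':
  Position 2: 'b' -> MATCH (count: 1)
  Position 4: 'b' -> MATCH (count: 2)
  Position 5: 'b' -> MATCH (count: 3)
  Position 7: 'b' -> MATCH (count: 4)
Total occurrences of 'b': 4

4


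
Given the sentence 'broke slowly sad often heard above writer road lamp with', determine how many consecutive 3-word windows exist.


Word trigrams from [10] words:
  Trigram 1: (broke slowly sad)
  Trigram 2: (slowly sad often)
  Trigram 3: (sad often heard)
  Trigram 4: (often heard above)
  Trigram 5: (heard above writer)
  Trigram 6: (above writer road)
  Trigram 7: (writer road lamp)
  Trigram 8: (road lamp with)
Total word trigrams: 10 - 2 = 8

8


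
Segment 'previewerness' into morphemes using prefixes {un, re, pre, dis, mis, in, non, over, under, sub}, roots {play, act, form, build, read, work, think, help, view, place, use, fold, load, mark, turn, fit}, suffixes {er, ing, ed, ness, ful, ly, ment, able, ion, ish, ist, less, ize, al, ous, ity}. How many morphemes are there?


Segmenting 'previewerness' against the inventory:
  'pre' -> prefix (morpheme 1)
  'view' -> root (morpheme 2)
  'er' -> suffix (morpheme 3)
  'ness' -> suffix (morpheme 4)
Total morphemes: 4

4


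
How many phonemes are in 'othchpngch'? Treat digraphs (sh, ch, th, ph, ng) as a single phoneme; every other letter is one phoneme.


Parsing 'othchpngch' greedily, digraphs first:
  'o' -> vowel phoneme (phonemes so far: 1)
  'th' -> digraph (1 consonant phoneme) (phonemes so far: 2)
  'ch' -> digraph (1 consonant phoneme) (phonemes so far: 3)
  'p' -> consonant phoneme (phonemes so far: 4)
  'ng' -> digraph (1 consonant phoneme) (phonemes so far: 5)
  'ch' -> digraph (1 consonant phoneme) (phonemes so far: 6)
Total phonemes: 6

6


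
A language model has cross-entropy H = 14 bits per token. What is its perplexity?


Perplexity formula: PP = 2^H
H = 14
PP = 2^14
PP = 2^14 = 16384

16384


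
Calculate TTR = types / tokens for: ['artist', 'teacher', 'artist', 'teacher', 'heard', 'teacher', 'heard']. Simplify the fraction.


Tokens: 7
Unique types: ('artist', 'heard', 'teacher') = 3
TTR = 3/7
Already in lowest terms.

3/7


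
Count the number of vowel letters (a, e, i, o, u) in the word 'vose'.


Scanning each character of 'vose':
  Position 1: 'v' -> consonant (running count: 0)
  Position 2: 'o' -> vowel (running count: 1)
  Position 3: 's' -> consonant (running count: 1)
  Position 4: 'e' -> vowel (running count: 2)
Total vowels: 2

2


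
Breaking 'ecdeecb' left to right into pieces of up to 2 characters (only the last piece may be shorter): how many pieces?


'ecdeecb' has 7 characters.
Chunking with max size 2:
  Chunk 1: 'ec' (positions 0-1)
  Chunk 2: 'de' (positions 2-3)
  Chunk 3: 'ec' (positions 4-5)
  Chunk 4: 'b' (positions 6-6)
Total chunks: ceil(7 / 2) = 4

4


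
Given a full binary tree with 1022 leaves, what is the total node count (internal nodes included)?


Leaf nodes (terminals): 1022
Internal nodes = n - 1 = 1022 - 1 = 1021
Total = leaves + internal = 1022 + 1021 = 2043

2043


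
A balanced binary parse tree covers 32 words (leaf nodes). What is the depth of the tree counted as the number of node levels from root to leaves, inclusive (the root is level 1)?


In a balanced binary tree with n leaves the deepest leaf is ceil(log2(n)) edges below the root,
so counting node levels inclusive of root and leaves gives ceil(log2(n)) + 1 levels.
log2(32) = 5.0000
ceil(5.0000) = 5
levels = 5 + 1 = 6

6


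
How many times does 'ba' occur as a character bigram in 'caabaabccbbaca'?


Scanning 'caabaabccbbaca' for bigram 'ba':
  Position 0: 'ca' -> no
  Position 1: 'aa' -> no
  Position 2: 'ab' -> no
  Position 3: 'ba' -> MATCH
  Position 4: 'aa' -> no
  Position 5: 'ab' -> no
  Position 6: 'bc' -> no
  Position 7: 'cc' -> no
  Position 8: 'cb' -> no
  Position 9: 'bb' -> no
  Position 10: 'ba' -> MATCH
  Position 11: 'ac' -> no
  Position 12: 'ca' -> no
Total matches: 2

2


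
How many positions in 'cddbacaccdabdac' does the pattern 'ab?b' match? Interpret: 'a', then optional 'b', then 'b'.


Pattern: ab?b means 'a', then optional 'b', then 'b'.
Scanning 'cddbacaccdabdac' position-by-position:
  Pos 0: window 'cdd' -> no
  Pos 1: window 'ddb' -> no
  Pos 2: window 'dba' -> no
  Pos 3: window 'bac' -> no
  Pos 4: window 'aca' -> no
  Pos 5: window 'cac' -> no
  Pos 6: window 'acc' -> no
  Pos 7: window 'ccd' -> no
  Pos 8: window 'cda' -> no
  Pos 9: window 'dab' -> no
  Pos 10: window 'abd' -> MATCH
  Pos 11: window 'bda' -> no
  Pos 12: window 'dac' -> no
  Pos 13: window 'ac' -> no
  Pos 14: window 'c' -> no
Total matches: 1

1


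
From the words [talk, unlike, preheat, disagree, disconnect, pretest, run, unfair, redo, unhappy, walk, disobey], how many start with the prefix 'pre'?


Checking each word for prefix 'pre':
  'talk' -> no (count: 0)
  'unlike' -> no (count: 0)
  'preheat' -> YES, starts with 'pre' (count: 1)
  'disagree' -> no (count: 1)
  'disconnect' -> no (count: 1)
  'pretest' -> YES, starts with 'pre' (count: 2)
  'run' -> no (count: 2)
  'unfair' -> no (count: 2)
  'redo' -> no (count: 2)
  'unhappy' -> no (count: 2)
  'walk' -> no (count: 2)
  'disobey' -> no (count: 2)
Total with prefix 'pre': 2

2


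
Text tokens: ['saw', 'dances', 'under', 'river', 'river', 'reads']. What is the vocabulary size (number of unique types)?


Listing all tokens and tracking unique types:
  Token 1: 'saw' -> NEW (unique so far: 1)
  Token 2: 'dances' -> NEW (unique so far: 2)
  Token 3: 'under' -> NEW (unique so far: 3)
  Token 4: 'river' -> NEW (unique so far: 4)
  Token 5: 'river' -> duplicate (unique so far: 4)
  Token 6: 'reads' -> NEW (unique so far: 5)
Unique types: ('dances', 'reads', 'river', 'saw', 'under')
Vocabulary size: 5

5


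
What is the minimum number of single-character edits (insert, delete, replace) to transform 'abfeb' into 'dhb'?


Building DP table for s1='abfeb' (len 5) and s2='dhb' (len 3):
       d  h  b
    0  1  2  3
  a 1  1  2  3
  b 2  2  2  2
  f 3  3  3  3
  e 4  4  4  4
  b 5  5  5  4
Edit distance = dp[5][3] = 4

4


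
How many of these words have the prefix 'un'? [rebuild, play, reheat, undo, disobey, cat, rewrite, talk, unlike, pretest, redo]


Checking each word for prefix 'un':
  'rebuild' -> no (count: 0)
  'play' -> no (count: 0)
  'reheat' -> no (count: 0)
  'undo' -> YES, starts with 'un' (count: 1)
  'disobey' -> no (count: 1)
  'cat' -> no (count: 1)
  'rewrite' -> no (count: 1)
  'talk' -> no (count: 1)
  'unlike' -> YES, starts with 'un' (count: 2)
  'pretest' -> no (count: 2)
  'redo' -> no (count: 2)
Total with prefix 'un': 2

2


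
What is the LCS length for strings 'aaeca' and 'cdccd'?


DP table for LCS of 'aaeca' and 'cdccd':
       c  d  c  c  d
    0  0  0  0  0  0
  a 0  0  0  0  0  0
  a 0  0  0  0  0  0
  e 0  0  0  0  0  0
  c 0  1  1  1  1  1
  a 0  1  1  1  1  1
LCS: 'c'
LCS length = 1

1


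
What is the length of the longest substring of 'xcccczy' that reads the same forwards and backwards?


Scanning 'xcccczy' for palindromic substrings.
Substring at positions 1-4: 'cccc'.
Check: reverse('cccc') = 'cccc' -> palindrome confirmed.
Neighbouring characters ('x' / 'z') break symmetry, so it cannot extend further.
No longer palindromic substring exists; longest length = 4

4


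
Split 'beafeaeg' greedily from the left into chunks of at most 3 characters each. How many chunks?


'beafeaeg' has 8 characters.
Chunking with max size 3:
  Chunk 1: 'bea' (positions 0-2)
  Chunk 2: 'fea' (positions 3-5)
  Chunk 3: 'eg' (positions 6-7)
Total chunks: ceil(8 / 3) = 3

3


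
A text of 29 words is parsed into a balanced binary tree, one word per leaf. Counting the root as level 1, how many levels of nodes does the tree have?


In a balanced binary tree with n leaves the deepest leaf is ceil(log2(n)) edges below the root,
so counting node levels inclusive of root and leaves gives ceil(log2(n)) + 1 levels.
log2(29) = 4.8580
ceil(4.8580) = 5
levels = 5 + 1 = 6

6


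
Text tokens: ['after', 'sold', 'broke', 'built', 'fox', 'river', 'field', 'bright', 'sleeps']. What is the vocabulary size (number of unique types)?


Listing all tokens and tracking unique types:
  Token 1: 'after' -> NEW (unique so far: 1)
  Token 2: 'sold' -> NEW (unique so far: 2)
  Token 3: 'broke' -> NEW (unique so far: 3)
  Token 4: 'built' -> NEW (unique so far: 4)
  Token 5: 'fox' -> NEW (unique so far: 5)
  Token 6: 'river' -> NEW (unique so far: 6)
  Token 7: 'field' -> NEW (unique so far: 7)
  Token 8: 'bright' -> NEW (unique so far: 8)
  Token 9: 'sleeps' -> NEW (unique so far: 9)
Unique types: ('after', 'bright', 'broke', 'built', 'field', 'fox', 'river', 'sleeps', 'sold')
Vocabulary size: 9

9


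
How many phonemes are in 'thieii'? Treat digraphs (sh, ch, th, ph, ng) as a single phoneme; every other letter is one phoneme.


Parsing 'thieii' greedily, digraphs first:
  'th' -> digraph (1 consonant phoneme) (phonemes so far: 1)
  'i' -> vowel phoneme (phonemes so far: 2)
  'e' -> vowel phoneme (phonemes so far: 3)
  'i' -> vowel phoneme (phonemes so far: 4)
  'i' -> vowel phoneme (phonemes so far: 5)
Total phonemes: 5

5


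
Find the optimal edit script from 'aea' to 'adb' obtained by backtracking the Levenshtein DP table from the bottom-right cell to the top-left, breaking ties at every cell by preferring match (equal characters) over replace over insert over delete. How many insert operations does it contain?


Edit distance = 2. Backtracking from cell (3, 3) with preference match > replace > insert > delete,
then listing the resulting alignment 'aea' -> 'adb' left to right:
  Step 1: keep 'a'
  Step 2: replace e->d
  Step 3: replace a->b
Total insertions: 0

0


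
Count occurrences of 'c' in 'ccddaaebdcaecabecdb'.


Scanning 'ccddaaebdcaecabecdb' for 'c':
  Position 0: 'c' -> MATCH (count: 1)
  Position 1: 'c' -> MATCH (count: 2)
  Position 9: 'c' -> MATCH (count: 3)
  Position 12: 'c' -> MATCH (count: 4)
  Position 16: 'c' -> MATCH (count: 5)
Total occurrences of 'c': 5

5


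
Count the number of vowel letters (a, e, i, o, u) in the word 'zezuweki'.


Scanning each character of 'zezuweki':
  Position 1: 'z' -> consonant (running count: 0)
  Position 2: 'e' -> vowel (running count: 1)
  Position 3: 'z' -> consonant (running count: 1)
  Position 4: 'u' -> vowel (running count: 2)
  Position 5: 'w' -> consonant (running count: 2)
  Position 6: 'e' -> vowel (running count: 3)
  Position 7: 'k' -> consonant (running count: 3)
  Position 8: 'i' -> vowel (running count: 4)
Total vowels: 4

4


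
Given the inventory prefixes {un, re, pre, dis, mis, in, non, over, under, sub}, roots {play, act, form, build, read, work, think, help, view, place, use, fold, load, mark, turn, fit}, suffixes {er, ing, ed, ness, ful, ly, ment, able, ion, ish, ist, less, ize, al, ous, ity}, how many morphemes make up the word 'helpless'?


Segmenting 'helpless' against the inventory:
  'help' -> root (morpheme 1)
  'less' -> suffix (morpheme 2)
Total morphemes: 2

2


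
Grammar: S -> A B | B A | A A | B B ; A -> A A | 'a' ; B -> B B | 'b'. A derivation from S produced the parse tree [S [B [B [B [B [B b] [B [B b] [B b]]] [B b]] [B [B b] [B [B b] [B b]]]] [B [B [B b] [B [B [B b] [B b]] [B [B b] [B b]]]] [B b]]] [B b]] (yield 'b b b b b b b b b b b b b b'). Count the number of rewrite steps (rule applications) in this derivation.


Every bracketed nonterminal node [X ...] in the tree is produced by exactly one rule application.
Reading the tree off as a leftmost derivation:
  Step 1: S  =>  B B   (applied S -> B B)
  Step 2: B B  =>  B B B   (applied B -> B B)
  Step 3: B B B  =>  B B B B   (applied B -> B B)
  Step 4: B B B B  =>  B B B B B   (applied B -> B B)
  Step 5: B B B B B  =>  B B B B B B   (applied B -> B B)
  Step 6: B B B B B B  =>  b B B B B B   (applied B -> b)
  Step 7: b B B B B B  =>  b B B B B B B   (applied B -> B B)
  Step 8: b B B B B B B  =>  b b B B B B B   (applied B -> b)
  Step 9: b b B B B B B  =>  b b b B B B B   (applied B -> b)
  Step 10: b b b B B B B  =>  b b b b B B B   (applied B -> b)
  Step 11: b b b b B B B  =>  b b b b B B B B   (applied B -> B B)
  Step 12: b b b b B B B B  =>  b b b b b B B B   (applied B -> b)
  Step 13: b b b b b B B B  =>  b b b b b B B B B   (applied B -> B B)
  Step 14: b b b b b B B B B  =>  b b b b b b B B B   (applied B -> b)
  Step 15: b b b b b b B B B  =>  b b b b b b b B B   (applied B -> b)
  Step 16: b b b b b b b B B  =>  b b b b b b b B B B   (applied B -> B B)
  Step 17: b b b b b b b B B B  =>  b b b b b b b B B B B   (applied B -> B B)
  Step 18: b b b b b b b B B B B  =>  b b b b b b b b B B B   (applied B -> b)
  Step 19: b b b b b b b b B B B  =>  b b b b b b b b B B B B   (applied B -> B B)
  Step 20: b b b b b b b b B B B B  =>  b b b b b b b b B B B B B   (applied B -> B B)
  Step 21: b b b b b b b b B B B B B  =>  b b b b b b b b b B B B B   (applied B -> b)
  Step 22: b b b b b b b b b B B B B  =>  b b b b b b b b b b B B B   (applied B -> b)
  Step 23: b b b b b b b b b b B B B  =>  b b b b b b b b b b B B B B   (applied B -> B B)
  Step 24: b b b b b b b b b b B B B B  =>  b b b b b b b b b b b B B B   (applied B -> b)
  Step 25: b b b b b b b b b b b B B B  =>  b b b b b b b b b b b b B B   (applied B -> b)
  Step 26: b b b b b b b b b b b b B B  =>  b b b b b b b b b b b b b B   (applied B -> b)
  Step 27: b b b b b b b b b b b b b B  =>  b b b b b b b b b b b b b b   (applied B -> b)
Final yield: b b b b b b b b b b b b b b
Total rewrite steps: 27

27


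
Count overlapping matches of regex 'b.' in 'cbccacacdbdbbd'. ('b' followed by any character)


Pattern: b. means 'b' followed by any character.
Scanning 'cbccacacdbdbbd' position-by-position:
  Pos 0: window 'cb' -> no
  Pos 1: window 'bc' -> MATCH
  Pos 2: window 'cc' -> no
  Pos 3: window 'ca' -> no
  Pos 4: window 'ac' -> no
  Pos 5: window 'ca' -> no
  Pos 6: window 'ac' -> no
  Pos 7: window 'cd' -> no
  Pos 8: window 'db' -> no
  Pos 9: window 'bd' -> MATCH
  Pos 10: window 'db' -> no
  Pos 11: window 'bb' -> MATCH
  Pos 12: window 'bd' -> MATCH
  Pos 13: window 'd' -> no
Total matches: 4

4


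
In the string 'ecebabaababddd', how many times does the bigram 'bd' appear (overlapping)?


Scanning 'ecebabaababddd' for bigram 'bd':
  Position 0: 'ec' -> no
  Position 1: 'ce' -> no
  Position 2: 'eb' -> no
  Position 3: 'ba' -> no
  Position 4: 'ab' -> no
  Position 5: 'ba' -> no
  Position 6: 'aa' -> no
  Position 7: 'ab' -> no
  Position 8: 'ba' -> no
  Position 9: 'ab' -> no
  Position 10: 'bd' -> MATCH
  Position 11: 'dd' -> no
  Position 12: 'dd' -> no
Total matches: 1

1


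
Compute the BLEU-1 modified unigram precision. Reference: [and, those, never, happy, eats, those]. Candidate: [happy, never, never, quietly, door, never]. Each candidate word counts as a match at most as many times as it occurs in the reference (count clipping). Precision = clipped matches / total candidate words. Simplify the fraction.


Reference word counts: {'and': 1, 'eats': 1, 'happy': 1, 'never': 1, 'those': 2}
Checking each candidate word (with clipping):
  'happy' -> in reference (ref count 1, used 1/1) -> match (matches: 1)
  'never' -> in reference (ref count 1, used 1/1) -> match (matches: 2)
  'never' -> ref count 1 already used up (1/1) -> clipped, no match (matches: 2)
  'quietly' -> not in reference -> no match (matches: 2)
  'door' -> not in reference -> no match (matches: 2)
  'never' -> ref count 1 already used up (1/1) -> clipped, no match (matches: 2)
Clipped matches: 2, Candidate length: 6
Precision = 2/6 = 1/3

1/3


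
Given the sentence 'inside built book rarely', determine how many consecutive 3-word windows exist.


Word trigrams from [4] words:
  Trigram 1: (inside built book)
  Trigram 2: (built book rarely)
Total word trigrams: 4 - 2 = 2

2


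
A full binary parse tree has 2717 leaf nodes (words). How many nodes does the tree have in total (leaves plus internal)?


Leaf nodes (terminals): 2717
Internal nodes = n - 1 = 2717 - 1 = 2716
Total = leaves + internal = 2717 + 2716 = 5433

5433


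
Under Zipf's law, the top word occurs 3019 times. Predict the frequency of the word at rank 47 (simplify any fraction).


Zipf's law: freq(rank) = f1 / rank
f1 = 3019, rank = 47
freq = 3019 / 47
GCD(3019, 47) = 1
Simplified: 3019/47

3019/47


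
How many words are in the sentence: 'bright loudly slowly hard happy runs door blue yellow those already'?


Counting words by splitting on spaces:
  Word 1: 'bright'
  Word 2: 'loudly'
  Word 3: 'slowly'
  Word 4: 'hard'
  Word 5: 'happy'
  Word 6: 'runs'
  Word 7: 'door'
  Word 8: 'blue'
  Word 9: 'yellow'
  Word 10: 'those'
  Word 11: 'already'
Total words: 11

11


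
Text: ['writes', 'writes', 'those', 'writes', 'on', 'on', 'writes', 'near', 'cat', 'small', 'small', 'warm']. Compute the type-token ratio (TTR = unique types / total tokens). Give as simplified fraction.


Tokens: 12
Unique types: ('cat', 'near', 'on', 'small', 'those', 'warm', 'writes') = 7
TTR = 7/12
Already in lowest terms.

7/12


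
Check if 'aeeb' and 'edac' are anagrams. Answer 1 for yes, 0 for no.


Sort characters of 'aeeb': 'abee'
Sort characters of 'edac': 'acde'
Sorted forms differ -> they are NOT anagrams
Result: 0

0


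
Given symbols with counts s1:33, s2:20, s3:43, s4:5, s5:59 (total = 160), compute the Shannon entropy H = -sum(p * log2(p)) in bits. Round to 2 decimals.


Computing entropy H = -sum(p_i * log2(p_i)):
  s1: p = 33/160 = 0.2062, -p*log2(p) = 0.4697
  s2: p = 20/160 = 0.1250, -p*log2(p) = 0.3750
  s3: p = 43/160 = 0.2687, -p*log2(p) = 0.5095
  s4: p = 5/160 = 0.0312, -p*log2(p) = 0.1562
  s5: p = 59/160 = 0.3688, -p*log2(p) = 0.5307
H = sum of terms = 2.0411
Rounded to 2 decimals: 2.04

2.04


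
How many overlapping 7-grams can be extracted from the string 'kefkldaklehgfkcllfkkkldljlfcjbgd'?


String 'kefkldaklehgfkcllfkkkldljlfcjbgd' has length L = 32.
Number of overlapping n-grams = L - n + 1
Substituting: 32 - 7 + 1 = 26

26


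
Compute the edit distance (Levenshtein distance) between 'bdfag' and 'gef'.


Building DP table for s1='bdfag' (len 5) and s2='gef' (len 3):
       g  e  f
    0  1  2  3
  b 1  1  2  3
  d 2  2  2  3
  f 3  3  3  2
  a 4  4  4  3
  g 5  4  5  4
Edit distance = dp[5][3] = 4

4


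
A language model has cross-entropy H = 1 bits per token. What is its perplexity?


Perplexity formula: PP = 2^H
H = 1
PP = 2^1
Steps: 2^1 = 2
PP = 2

2


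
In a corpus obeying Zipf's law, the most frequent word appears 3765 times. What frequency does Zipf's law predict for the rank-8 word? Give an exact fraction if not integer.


Zipf's law: freq(rank) = f1 / rank
f1 = 3765, rank = 8
freq = 3765 / 8
GCD(3765, 8) = 1
Simplified: 3765/8

3765/8


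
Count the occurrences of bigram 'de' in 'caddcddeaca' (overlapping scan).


Scanning 'caddcddeaca' for bigram 'de':
  Position 0: 'ca' -> no
  Position 1: 'ad' -> no
  Position 2: 'dd' -> no
  Position 3: 'dc' -> no
  Position 4: 'cd' -> no
  Position 5: 'dd' -> no
  Position 6: 'de' -> MATCH
  Position 7: 'ea' -> no
  Position 8: 'ac' -> no
  Position 9: 'ca' -> no
Total matches: 1

1


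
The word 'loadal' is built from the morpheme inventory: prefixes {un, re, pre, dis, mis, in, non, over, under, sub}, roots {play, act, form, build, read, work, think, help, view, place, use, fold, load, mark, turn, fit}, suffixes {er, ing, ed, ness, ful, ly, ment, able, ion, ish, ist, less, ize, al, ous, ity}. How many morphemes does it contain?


Segmenting 'loadal' against the inventory:
  'load' -> root (morpheme 1)
  'al' -> suffix (morpheme 2)
Total morphemes: 2

2


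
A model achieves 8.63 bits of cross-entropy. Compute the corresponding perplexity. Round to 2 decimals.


Perplexity formula: PP = 2^H
H = 8.63
PP = 2^8.63
Decompose: 2^8.63 = 2^8 * 2^0.63
2^8 = 256, 2^0.63 ~ 1.5475650
PP ~ 256 * 1.5475650 = 396.1766400
Rounded to 2 decimals: 396.18

396.18


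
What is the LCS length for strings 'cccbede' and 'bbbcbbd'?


DP table for LCS of 'cccbede' and 'bbbcbbd':
       b  b  b  c  b  b  d
    0  0  0  0  0  0  0  0
  c 0  0  0  0  1  1  1  1
  c 0  0  0  0  1  1  1  1
  c 0  0  0  0  1  1  1  1
  b 0  1  1  1  1  2  2  2
  e 0  1  1  1  1  2  2  2
  d 0  1  1  1  1  2  2  3
  e 0  1  1  1  1  2  2  3
LCS: 'cbd'
LCS length = 3

3


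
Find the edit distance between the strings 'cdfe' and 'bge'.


Building DP table for s1='cdfe' (len 4) and s2='bge' (len 3):
       b  g  e
    0  1  2  3
  c 1  1  2  3
  d 2  2  2  3
  f 3  3  3  3
  e 4  4  4  3
Edit distance = dp[4][3] = 3

3


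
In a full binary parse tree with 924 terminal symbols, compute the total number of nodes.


Leaf nodes (terminals): 924
Internal nodes = n - 1 = 924 - 1 = 923
Total = leaves + internal = 924 + 923 = 1847

1847


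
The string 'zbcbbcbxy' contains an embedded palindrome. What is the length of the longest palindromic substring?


Scanning 'zbcbbcbxy' for palindromic substrings.
Substring at positions 1-6: 'bcbbcb'.
Check: reverse('bcbbcb') = 'bcbbcb' -> palindrome confirmed.
Neighbouring characters ('z' / 'x') break symmetry, so it cannot extend further.
No longer palindromic substring exists; longest length = 6

6


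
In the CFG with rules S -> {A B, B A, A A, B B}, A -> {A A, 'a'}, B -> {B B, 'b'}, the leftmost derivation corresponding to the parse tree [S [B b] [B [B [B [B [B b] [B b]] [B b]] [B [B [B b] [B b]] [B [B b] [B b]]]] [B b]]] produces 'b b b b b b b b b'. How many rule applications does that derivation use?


Every bracketed nonterminal node [X ...] in the tree is produced by exactly one rule application.
Reading the tree off as a leftmost derivation:
  Step 1: S  =>  B B   (applied S -> B B)
  Step 2: B B  =>  b B   (applied B -> b)
  Step 3: b B  =>  b B B   (applied B -> B B)
  Step 4: b B B  =>  b B B B   (applied B -> B B)
  Step 5: b B B B  =>  b B B B B   (applied B -> B B)
  Step 6: b B B B B  =>  b B B B B B   (applied B -> B B)
  Step 7: b B B B B B  =>  b b B B B B   (applied B -> b)
  Step 8: b b B B B B  =>  b b b B B B   (applied B -> b)
  Step 9: b b b B B B  =>  b b b b B B   (applied B -> b)
  Step 10: b b b b B B  =>  b b b b B B B   (applied B -> B B)
  Step 11: b b b b B B B  =>  b b b b B B B B   (applied B -> B B)
  Step 12: b b b b B B B B  =>  b b b b b B B B   (applied B -> b)
  Step 13: b b b b b B B B  =>  b b b b b b B B   (applied B -> b)
  Step 14: b b b b b b B B  =>  b b b b b b B B B   (applied B -> B B)
  Step 15: b b b b b b B B B  =>  b b b b b b b B B   (applied B -> b)
  Step 16: b b b b b b b B B  =>  b b b b b b b b B   (applied B -> b)
  Step 17: b b b b b b b b B  =>  b b b b b b b b b   (applied B -> b)
Final yield: b b b b b b b b b
Total rewrite steps: 17

17


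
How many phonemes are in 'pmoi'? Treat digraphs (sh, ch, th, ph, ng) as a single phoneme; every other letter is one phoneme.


Parsing 'pmoi' greedily, digraphs first:
  'p' -> consonant phoneme (phonemes so far: 1)
  'm' -> consonant phoneme (phonemes so far: 2)
  'o' -> vowel phoneme (phonemes so far: 3)
  'i' -> vowel phoneme (phonemes so far: 4)
Total phonemes: 4

4


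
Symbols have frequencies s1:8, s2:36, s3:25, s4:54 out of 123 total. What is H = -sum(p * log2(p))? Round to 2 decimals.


Computing entropy H = -sum(p_i * log2(p_i)):
  s1: p = 8/123 = 0.0650, -p*log2(p) = 0.2564
  s2: p = 36/123 = 0.2927, -p*log2(p) = 0.5188
  s3: p = 25/123 = 0.2033, -p*log2(p) = 0.4672
  s4: p = 54/123 = 0.4390, -p*log2(p) = 0.5214
H = sum of terms = 1.7638
Rounded to 2 decimals: 1.76

1.76


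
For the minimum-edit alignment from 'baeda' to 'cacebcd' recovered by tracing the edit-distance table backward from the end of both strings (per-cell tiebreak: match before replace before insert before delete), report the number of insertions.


Edit distance = 5. Backtracking from cell (5, 7) with preference match > replace > insert > delete,
then listing the resulting alignment 'baeda' -> 'cacebcd' left to right:
  Step 1: replace b->c
  Step 2: keep 'a'
  Step 3: insert 'c' [insertion #1]
  Step 4: keep 'e'
  Step 5: insert 'b' [insertion #2]
  Step 6: replace d->c
  Step 7: replace a->d
Total insertions: 2

2
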